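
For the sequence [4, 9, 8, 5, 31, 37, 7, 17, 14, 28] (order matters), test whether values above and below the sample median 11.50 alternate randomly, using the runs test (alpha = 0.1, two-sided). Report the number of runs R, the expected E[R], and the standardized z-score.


Step 1: Compute median = 11.50; label A = above, B = below.
Labels in order: BBBBAABAAA  (n_A = 5, n_B = 5)
Step 2: Count runs R = 4.
Step 3: Under H0 (random ordering), E[R] = 2*n_A*n_B/(n_A+n_B) + 1 = 2*5*5/10 + 1 = 6.0000.
        Var[R] = 2*n_A*n_B*(2*n_A*n_B - n_A - n_B) / ((n_A+n_B)^2 * (n_A+n_B-1)) = 2000/900 = 2.2222.
        SD[R] = 1.4907.
Step 4: Continuity-corrected z = (R + 0.5 - E[R]) / SD[R] = (4 + 0.5 - 6.0000) / 1.4907 = -1.0062.
Step 5: Two-sided p-value via normal approximation = 2*(1 - Phi(|z|)) = 0.314305.
Step 6: alpha = 0.1. fail to reject H0.

R = 4, z = -1.0062, p = 0.314305, fail to reject H0.


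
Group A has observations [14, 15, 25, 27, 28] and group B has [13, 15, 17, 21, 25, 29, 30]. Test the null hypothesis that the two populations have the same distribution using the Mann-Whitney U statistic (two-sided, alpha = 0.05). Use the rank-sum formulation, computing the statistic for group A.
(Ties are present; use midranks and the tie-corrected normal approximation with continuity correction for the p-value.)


Step 1: Combine and sort all 12 observations; assign midranks.
sorted (value, group): (13,Y), (14,X), (15,X), (15,Y), (17,Y), (21,Y), (25,X), (25,Y), (27,X), (28,X), (29,Y), (30,Y)
ranks: 13->1, 14->2, 15->3.5, 15->3.5, 17->5, 21->6, 25->7.5, 25->7.5, 27->9, 28->10, 29->11, 30->12
Step 2: Rank sum for X: R1 = 2 + 3.5 + 7.5 + 9 + 10 = 32.
Step 3: U_X = R1 - n1(n1+1)/2 = 32 - 5*6/2 = 32 - 15 = 17.
       U_Y = n1*n2 - U_X = 35 - 17 = 18.
Step 4: Ties are present, so use the tie-corrected normal approximation (with continuity correction) for the p-value.
Step 5: p-value = 1.000000; compare to alpha = 0.05. fail to reject H0.

U_X = 17, p = 1.000000, fail to reject H0 at alpha = 0.05.


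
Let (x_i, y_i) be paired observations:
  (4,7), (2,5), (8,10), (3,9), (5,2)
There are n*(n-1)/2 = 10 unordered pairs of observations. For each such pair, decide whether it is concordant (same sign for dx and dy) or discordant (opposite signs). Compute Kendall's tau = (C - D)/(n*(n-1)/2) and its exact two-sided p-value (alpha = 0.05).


Step 1: Enumerate the 10 unordered pairs (i,j) with i<j and classify each by sign(x_j-x_i) * sign(y_j-y_i).
  (1,2):dx=-2,dy=-2->C; (1,3):dx=+4,dy=+3->C; (1,4):dx=-1,dy=+2->D; (1,5):dx=+1,dy=-5->D
  (2,3):dx=+6,dy=+5->C; (2,4):dx=+1,dy=+4->C; (2,5):dx=+3,dy=-3->D; (3,4):dx=-5,dy=-1->C
  (3,5):dx=-3,dy=-8->C; (4,5):dx=+2,dy=-7->D
Step 2: C = 6, D = 4, total pairs = 10.
Step 3: tau = (C - D)/(n(n-1)/2) = (6 - 4)/10 = 0.200000.
Step 4: Exact two-sided p-value (enumerate n! = 120 permutations of y under H0): p = 0.816667.
Step 5: alpha = 0.05. fail to reject H0.

tau_b = 0.2000 (C=6, D=4), p = 0.816667, fail to reject H0.


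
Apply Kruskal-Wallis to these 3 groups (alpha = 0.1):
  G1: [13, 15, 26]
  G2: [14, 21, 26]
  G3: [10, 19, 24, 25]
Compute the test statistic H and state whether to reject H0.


Step 1: Combine all N = 10 observations and assign midranks.
sorted (value, group, rank): (10,G3,1), (13,G1,2), (14,G2,3), (15,G1,4), (19,G3,5), (21,G2,6), (24,G3,7), (25,G3,8), (26,G1,9.5), (26,G2,9.5)
Step 2: Sum ranks within each group.
R_1 = 15.5 (n_1 = 3)
R_2 = 18.5 (n_2 = 3)
R_3 = 21 (n_3 = 4)
Step 3: H = 12/(N(N+1)) * sum(R_i^2/n_i) - 3(N+1)
     = 12/(10*11) * (15.5^2/3 + 18.5^2/3 + 21^2/4) - 3*11
     = 0.109091 * 304.417 - 33
     = 0.209091.
Step 4: Ties present; correction factor C = 1 - 6/(10^3 - 10) = 0.993939. Corrected H = 0.209091 / 0.993939 = 0.210366.
Step 5: Under H0, H ~ chi^2(2); p-value = 0.900160.
Step 6: alpha = 0.1. fail to reject H0.

H = 0.2104, df = 2, p = 0.900160, fail to reject H0.


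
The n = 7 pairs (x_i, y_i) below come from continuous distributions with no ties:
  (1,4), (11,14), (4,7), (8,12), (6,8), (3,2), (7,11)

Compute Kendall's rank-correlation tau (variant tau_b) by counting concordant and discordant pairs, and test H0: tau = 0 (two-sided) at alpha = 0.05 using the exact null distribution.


Step 1: Enumerate the 21 unordered pairs (i,j) with i<j and classify each by sign(x_j-x_i) * sign(y_j-y_i).
  (1,2):dx=+10,dy=+10->C; (1,3):dx=+3,dy=+3->C; (1,4):dx=+7,dy=+8->C; (1,5):dx=+5,dy=+4->C
  (1,6):dx=+2,dy=-2->D; (1,7):dx=+6,dy=+7->C; (2,3):dx=-7,dy=-7->C; (2,4):dx=-3,dy=-2->C
  (2,5):dx=-5,dy=-6->C; (2,6):dx=-8,dy=-12->C; (2,7):dx=-4,dy=-3->C; (3,4):dx=+4,dy=+5->C
  (3,5):dx=+2,dy=+1->C; (3,6):dx=-1,dy=-5->C; (3,7):dx=+3,dy=+4->C; (4,5):dx=-2,dy=-4->C
  (4,6):dx=-5,dy=-10->C; (4,7):dx=-1,dy=-1->C; (5,6):dx=-3,dy=-6->C; (5,7):dx=+1,dy=+3->C
  (6,7):dx=+4,dy=+9->C
Step 2: C = 20, D = 1, total pairs = 21.
Step 3: tau = (C - D)/(n(n-1)/2) = (20 - 1)/21 = 0.904762.
Step 4: Exact two-sided p-value (enumerate n! = 5040 permutations of y under H0): p = 0.002778.
Step 5: alpha = 0.05. reject H0.

tau_b = 0.9048 (C=20, D=1), p = 0.002778, reject H0.


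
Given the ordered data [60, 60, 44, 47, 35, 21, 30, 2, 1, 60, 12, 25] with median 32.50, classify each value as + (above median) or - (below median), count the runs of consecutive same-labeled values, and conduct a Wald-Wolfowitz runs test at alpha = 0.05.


Step 1: Compute median = 32.50; label A = above, B = below.
Labels in order: AAAAABBBBABB  (n_A = 6, n_B = 6)
Step 2: Count runs R = 4.
Step 3: Under H0 (random ordering), E[R] = 2*n_A*n_B/(n_A+n_B) + 1 = 2*6*6/12 + 1 = 7.0000.
        Var[R] = 2*n_A*n_B*(2*n_A*n_B - n_A - n_B) / ((n_A+n_B)^2 * (n_A+n_B-1)) = 4320/1584 = 2.7273.
        SD[R] = 1.6514.
Step 4: Continuity-corrected z = (R + 0.5 - E[R]) / SD[R] = (4 + 0.5 - 7.0000) / 1.6514 = -1.5138.
Step 5: Two-sided p-value via normal approximation = 2*(1 - Phi(|z|)) = 0.130070.
Step 6: alpha = 0.05. fail to reject H0.

R = 4, z = -1.5138, p = 0.130070, fail to reject H0.


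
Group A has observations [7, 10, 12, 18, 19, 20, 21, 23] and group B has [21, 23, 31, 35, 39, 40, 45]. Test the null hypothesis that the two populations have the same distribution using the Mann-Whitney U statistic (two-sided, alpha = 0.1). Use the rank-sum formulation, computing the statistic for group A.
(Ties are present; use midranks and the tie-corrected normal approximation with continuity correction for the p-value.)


Step 1: Combine and sort all 15 observations; assign midranks.
sorted (value, group): (7,X), (10,X), (12,X), (18,X), (19,X), (20,X), (21,X), (21,Y), (23,X), (23,Y), (31,Y), (35,Y), (39,Y), (40,Y), (45,Y)
ranks: 7->1, 10->2, 12->3, 18->4, 19->5, 20->6, 21->7.5, 21->7.5, 23->9.5, 23->9.5, 31->11, 35->12, 39->13, 40->14, 45->15
Step 2: Rank sum for X: R1 = 1 + 2 + 3 + 4 + 5 + 6 + 7.5 + 9.5 = 38.
Step 3: U_X = R1 - n1(n1+1)/2 = 38 - 8*9/2 = 38 - 36 = 2.
       U_Y = n1*n2 - U_X = 56 - 2 = 54.
Step 4: Ties are present, so use the tie-corrected normal approximation (with continuity correction) for the p-value.
Step 5: p-value = 0.003113; compare to alpha = 0.1. reject H0.

U_X = 2, p = 0.003113, reject H0 at alpha = 0.1.


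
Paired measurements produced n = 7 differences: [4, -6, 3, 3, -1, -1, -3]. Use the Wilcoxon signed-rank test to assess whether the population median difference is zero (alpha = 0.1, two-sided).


Step 1: Drop any zero differences (none here) and take |d_i|.
|d| = [4, 6, 3, 3, 1, 1, 3]
Step 2: Midrank |d_i| (ties get averaged ranks).
ranks: |4|->6, |6|->7, |3|->4, |3|->4, |1|->1.5, |1|->1.5, |3|->4
Step 3: Attach original signs; sum ranks with positive sign and with negative sign.
W+ = 6 + 4 + 4 = 14
W- = 7 + 1.5 + 1.5 + 4 = 14
(Check: W+ + W- = 28 should equal n(n+1)/2 = 28.)
Step 4: Test statistic W = min(W+, W-) = 14.
Step 5: Ties in |d|, so use the tie-corrected normal approximation.
        E[W] = n(n+1)/4 = 7*8/4 = 14.
        Tie groups: |d|=1 (t=2), |d|=3 (t=3); sum(t^3 - t) = 30.
        Var[W] = n(n+1)(2n+1)/24 - sum(t^3-t)/48 = 840/24 - 30/48 = 34.375.
        z = (W - E[W]) / sqrt(Var[W]) = (14 - 14) / 5.8630 = 0.0000.
        Two-sided p = 2*Phi(z) = 1.000000.
Step 6: alpha = 0.1. fail to reject H0.

W+ = 14, W- = 14, W = min = 14, p = 1.000000, fail to reject H0.


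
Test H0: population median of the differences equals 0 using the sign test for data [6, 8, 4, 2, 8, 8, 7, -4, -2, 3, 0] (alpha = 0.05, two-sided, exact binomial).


Step 1: Discard zero differences. Original n = 11; n_eff = number of nonzero differences = 10.
Nonzero differences (with sign): +6, +8, +4, +2, +8, +8, +7, -4, -2, +3
Step 2: Count signs: positive = 8, negative = 2.
Step 3: Under H0: P(positive) = 0.5, so the number of positives S ~ Bin(10, 0.5).
Step 4: Two-sided exact p-value = sum of Bin(10,0.5) probabilities at or below the observed probability = 0.109375.
Step 5: alpha = 0.05. fail to reject H0.

n_eff = 10, pos = 8, neg = 2, p = 0.109375, fail to reject H0.


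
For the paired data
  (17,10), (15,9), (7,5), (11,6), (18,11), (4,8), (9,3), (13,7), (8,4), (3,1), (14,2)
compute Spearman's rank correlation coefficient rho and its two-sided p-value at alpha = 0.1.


Step 1: Rank x and y separately (midranks; no ties here).
rank(x): 17->10, 15->9, 7->3, 11->6, 18->11, 4->2, 9->5, 13->7, 8->4, 3->1, 14->8
rank(y): 10->10, 9->9, 5->5, 6->6, 11->11, 8->8, 3->3, 7->7, 4->4, 1->1, 2->2
Step 2: d_i = R_x(i) - R_y(i); compute d_i^2.
  (10-10)^2=0, (9-9)^2=0, (3-5)^2=4, (6-6)^2=0, (11-11)^2=0, (2-8)^2=36, (5-3)^2=4, (7-7)^2=0, (4-4)^2=0, (1-1)^2=0, (8-2)^2=36
sum(d^2) = 80.
Step 3: rho = 1 - 6*80 / (11*(11^2 - 1)) = 1 - 480/1320 = 0.636364.
Step 4: Under H0, t = rho * sqrt((n-2)/(1-rho^2)) = 2.4749 ~ t(9).
Step 5: Two-sided p-value from the t-distribution with 9 df = 0.035287.
Step 6: alpha = 0.1. reject H0.

rho = 0.6364, p = 0.035287, reject H0 at alpha = 0.1.


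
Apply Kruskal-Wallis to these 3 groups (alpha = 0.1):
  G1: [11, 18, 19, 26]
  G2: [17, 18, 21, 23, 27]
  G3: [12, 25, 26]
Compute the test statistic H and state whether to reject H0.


Step 1: Combine all N = 12 observations and assign midranks.
sorted (value, group, rank): (11,G1,1), (12,G3,2), (17,G2,3), (18,G1,4.5), (18,G2,4.5), (19,G1,6), (21,G2,7), (23,G2,8), (25,G3,9), (26,G1,10.5), (26,G3,10.5), (27,G2,12)
Step 2: Sum ranks within each group.
R_1 = 22 (n_1 = 4)
R_2 = 34.5 (n_2 = 5)
R_3 = 21.5 (n_3 = 3)
Step 3: H = 12/(N(N+1)) * sum(R_i^2/n_i) - 3(N+1)
     = 12/(12*13) * (22^2/4 + 34.5^2/5 + 21.5^2/3) - 3*13
     = 0.076923 * 513.133 - 39
     = 0.471795.
Step 4: Ties present; correction factor C = 1 - 12/(12^3 - 12) = 0.993007. Corrected H = 0.471795 / 0.993007 = 0.475117.
Step 5: Under H0, H ~ chi^2(2); p-value = 0.788551.
Step 6: alpha = 0.1. fail to reject H0.

H = 0.4751, df = 2, p = 0.788551, fail to reject H0.


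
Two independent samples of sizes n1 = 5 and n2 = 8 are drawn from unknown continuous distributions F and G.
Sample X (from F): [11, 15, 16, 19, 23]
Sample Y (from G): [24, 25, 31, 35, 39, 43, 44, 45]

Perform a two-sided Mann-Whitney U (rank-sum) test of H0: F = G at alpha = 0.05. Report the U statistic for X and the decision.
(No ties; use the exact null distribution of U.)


Step 1: Combine and sort all 13 observations; assign midranks.
sorted (value, group): (11,X), (15,X), (16,X), (19,X), (23,X), (24,Y), (25,Y), (31,Y), (35,Y), (39,Y), (43,Y), (44,Y), (45,Y)
ranks: 11->1, 15->2, 16->3, 19->4, 23->5, 24->6, 25->7, 31->8, 35->9, 39->10, 43->11, 44->12, 45->13
Step 2: Rank sum for X: R1 = 1 + 2 + 3 + 4 + 5 = 15.
Step 3: U_X = R1 - n1(n1+1)/2 = 15 - 5*6/2 = 15 - 15 = 0.
       U_Y = n1*n2 - U_X = 40 - 0 = 40.
Step 4: No ties, so the exact null distribution of U (based on enumerating the C(13,5) = 1287 equally likely rank assignments) gives the two-sided p-value.
Step 5: p-value = 0.001554; compare to alpha = 0.05. reject H0.

U_X = 0, p = 0.001554, reject H0 at alpha = 0.05.


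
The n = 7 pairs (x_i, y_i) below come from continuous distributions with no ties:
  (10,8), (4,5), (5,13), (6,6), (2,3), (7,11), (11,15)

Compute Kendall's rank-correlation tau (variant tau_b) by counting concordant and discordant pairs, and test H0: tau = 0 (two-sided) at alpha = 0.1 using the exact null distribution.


Step 1: Enumerate the 21 unordered pairs (i,j) with i<j and classify each by sign(x_j-x_i) * sign(y_j-y_i).
  (1,2):dx=-6,dy=-3->C; (1,3):dx=-5,dy=+5->D; (1,4):dx=-4,dy=-2->C; (1,5):dx=-8,dy=-5->C
  (1,6):dx=-3,dy=+3->D; (1,7):dx=+1,dy=+7->C; (2,3):dx=+1,dy=+8->C; (2,4):dx=+2,dy=+1->C
  (2,5):dx=-2,dy=-2->C; (2,6):dx=+3,dy=+6->C; (2,7):dx=+7,dy=+10->C; (3,4):dx=+1,dy=-7->D
  (3,5):dx=-3,dy=-10->C; (3,6):dx=+2,dy=-2->D; (3,7):dx=+6,dy=+2->C; (4,5):dx=-4,dy=-3->C
  (4,6):dx=+1,dy=+5->C; (4,7):dx=+5,dy=+9->C; (5,6):dx=+5,dy=+8->C; (5,7):dx=+9,dy=+12->C
  (6,7):dx=+4,dy=+4->C
Step 2: C = 17, D = 4, total pairs = 21.
Step 3: tau = (C - D)/(n(n-1)/2) = (17 - 4)/21 = 0.619048.
Step 4: Exact two-sided p-value (enumerate n! = 5040 permutations of y under H0): p = 0.069048.
Step 5: alpha = 0.1. reject H0.

tau_b = 0.6190 (C=17, D=4), p = 0.069048, reject H0.


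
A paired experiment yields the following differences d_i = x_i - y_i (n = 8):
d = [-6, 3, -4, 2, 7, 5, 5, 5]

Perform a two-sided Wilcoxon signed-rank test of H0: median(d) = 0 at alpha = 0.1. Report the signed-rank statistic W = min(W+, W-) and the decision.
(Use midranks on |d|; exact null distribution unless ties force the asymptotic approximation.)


Step 1: Drop any zero differences (none here) and take |d_i|.
|d| = [6, 3, 4, 2, 7, 5, 5, 5]
Step 2: Midrank |d_i| (ties get averaged ranks).
ranks: |6|->7, |3|->2, |4|->3, |2|->1, |7|->8, |5|->5, |5|->5, |5|->5
Step 3: Attach original signs; sum ranks with positive sign and with negative sign.
W+ = 2 + 1 + 8 + 5 + 5 + 5 = 26
W- = 7 + 3 = 10
(Check: W+ + W- = 36 should equal n(n+1)/2 = 36.)
Step 4: Test statistic W = min(W+, W-) = 10.
Step 5: Ties in |d|, so use the tie-corrected normal approximation.
        E[W] = n(n+1)/4 = 8*9/4 = 18.
        Tie groups: |d|=5 (t=3); sum(t^3 - t) = 24.
        Var[W] = n(n+1)(2n+1)/24 - sum(t^3-t)/48 = 1224/24 - 24/48 = 50.5.
        z = (W - E[W]) / sqrt(Var[W]) = (10 - 18) / 7.1063 = -1.1258.
        Two-sided p = 2*Phi(z) = 0.260269.
Step 6: alpha = 0.1. fail to reject H0.

W+ = 26, W- = 10, W = min = 10, p = 0.260269, fail to reject H0.


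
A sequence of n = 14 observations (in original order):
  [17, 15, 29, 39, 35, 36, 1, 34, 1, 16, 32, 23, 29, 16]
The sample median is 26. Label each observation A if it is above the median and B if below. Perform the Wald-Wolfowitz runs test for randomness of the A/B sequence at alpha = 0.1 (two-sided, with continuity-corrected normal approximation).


Step 1: Compute median = 26; label A = above, B = below.
Labels in order: BBAAAABABBABAB  (n_A = 7, n_B = 7)
Step 2: Count runs R = 9.
Step 3: Under H0 (random ordering), E[R] = 2*n_A*n_B/(n_A+n_B) + 1 = 2*7*7/14 + 1 = 8.0000.
        Var[R] = 2*n_A*n_B*(2*n_A*n_B - n_A - n_B) / ((n_A+n_B)^2 * (n_A+n_B-1)) = 8232/2548 = 3.2308.
        SD[R] = 1.7974.
Step 4: Continuity-corrected z = (R - 0.5 - E[R]) / SD[R] = (9 - 0.5 - 8.0000) / 1.7974 = 0.2782.
Step 5: Two-sided p-value via normal approximation = 2*(1 - Phi(|z|)) = 0.780879.
Step 6: alpha = 0.1. fail to reject H0.

R = 9, z = 0.2782, p = 0.780879, fail to reject H0.


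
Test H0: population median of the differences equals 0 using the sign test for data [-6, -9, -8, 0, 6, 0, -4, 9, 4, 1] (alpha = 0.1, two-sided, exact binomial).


Step 1: Discard zero differences. Original n = 10; n_eff = number of nonzero differences = 8.
Nonzero differences (with sign): -6, -9, -8, +6, -4, +9, +4, +1
Step 2: Count signs: positive = 4, negative = 4.
Step 3: Under H0: P(positive) = 0.5, so the number of positives S ~ Bin(8, 0.5).
Step 4: Two-sided exact p-value = sum of Bin(8,0.5) probabilities at or below the observed probability = 1.000000.
Step 5: alpha = 0.1. fail to reject H0.

n_eff = 8, pos = 4, neg = 4, p = 1.000000, fail to reject H0.


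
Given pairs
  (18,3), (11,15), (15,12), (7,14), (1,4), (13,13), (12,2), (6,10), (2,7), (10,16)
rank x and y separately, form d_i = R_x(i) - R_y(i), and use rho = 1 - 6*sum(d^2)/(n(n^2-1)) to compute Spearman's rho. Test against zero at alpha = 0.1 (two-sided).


Step 1: Rank x and y separately (midranks; no ties here).
rank(x): 18->10, 11->6, 15->9, 7->4, 1->1, 13->8, 12->7, 6->3, 2->2, 10->5
rank(y): 3->2, 15->9, 12->6, 14->8, 4->3, 13->7, 2->1, 10->5, 7->4, 16->10
Step 2: d_i = R_x(i) - R_y(i); compute d_i^2.
  (10-2)^2=64, (6-9)^2=9, (9-6)^2=9, (4-8)^2=16, (1-3)^2=4, (8-7)^2=1, (7-1)^2=36, (3-5)^2=4, (2-4)^2=4, (5-10)^2=25
sum(d^2) = 172.
Step 3: rho = 1 - 6*172 / (10*(10^2 - 1)) = 1 - 1032/990 = -0.042424.
Step 4: Under H0, t = rho * sqrt((n-2)/(1-rho^2)) = -0.1201 ~ t(8).
Step 5: Two-sided p-value from the t-distribution with 8 df = 0.907364.
Step 6: alpha = 0.1. fail to reject H0.

rho = -0.0424, p = 0.907364, fail to reject H0 at alpha = 0.1.


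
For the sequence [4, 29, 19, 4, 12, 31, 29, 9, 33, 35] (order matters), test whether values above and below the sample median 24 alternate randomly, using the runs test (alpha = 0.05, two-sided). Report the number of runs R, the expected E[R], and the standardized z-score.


Step 1: Compute median = 24; label A = above, B = below.
Labels in order: BABBBAABAA  (n_A = 5, n_B = 5)
Step 2: Count runs R = 6.
Step 3: Under H0 (random ordering), E[R] = 2*n_A*n_B/(n_A+n_B) + 1 = 2*5*5/10 + 1 = 6.0000.
        Var[R] = 2*n_A*n_B*(2*n_A*n_B - n_A - n_B) / ((n_A+n_B)^2 * (n_A+n_B-1)) = 2000/900 = 2.2222.
        SD[R] = 1.4907.
Step 4: R = E[R], so z = 0 with no continuity correction.
Step 5: Two-sided p-value via normal approximation = 2*(1 - Phi(|z|)) = 1.000000.
Step 6: alpha = 0.05. fail to reject H0.

R = 6, z = 0.0000, p = 1.000000, fail to reject H0.


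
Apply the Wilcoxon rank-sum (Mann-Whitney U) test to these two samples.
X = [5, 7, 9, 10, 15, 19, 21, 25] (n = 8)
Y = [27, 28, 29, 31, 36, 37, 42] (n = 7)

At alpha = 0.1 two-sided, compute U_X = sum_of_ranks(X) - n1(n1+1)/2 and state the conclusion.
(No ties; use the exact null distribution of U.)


Step 1: Combine and sort all 15 observations; assign midranks.
sorted (value, group): (5,X), (7,X), (9,X), (10,X), (15,X), (19,X), (21,X), (25,X), (27,Y), (28,Y), (29,Y), (31,Y), (36,Y), (37,Y), (42,Y)
ranks: 5->1, 7->2, 9->3, 10->4, 15->5, 19->6, 21->7, 25->8, 27->9, 28->10, 29->11, 31->12, 36->13, 37->14, 42->15
Step 2: Rank sum for X: R1 = 1 + 2 + 3 + 4 + 5 + 6 + 7 + 8 = 36.
Step 3: U_X = R1 - n1(n1+1)/2 = 36 - 8*9/2 = 36 - 36 = 0.
       U_Y = n1*n2 - U_X = 56 - 0 = 56.
Step 4: No ties, so the exact null distribution of U (based on enumerating the C(15,8) = 6435 equally likely rank assignments) gives the two-sided p-value.
Step 5: p-value = 0.000311; compare to alpha = 0.1. reject H0.

U_X = 0, p = 0.000311, reject H0 at alpha = 0.1.


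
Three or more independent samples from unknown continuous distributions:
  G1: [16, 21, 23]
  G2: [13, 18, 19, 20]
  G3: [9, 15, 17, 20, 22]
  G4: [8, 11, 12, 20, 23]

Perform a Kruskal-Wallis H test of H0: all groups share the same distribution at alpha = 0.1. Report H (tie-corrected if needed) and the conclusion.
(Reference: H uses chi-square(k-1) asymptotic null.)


Step 1: Combine all N = 17 observations and assign midranks.
sorted (value, group, rank): (8,G4,1), (9,G3,2), (11,G4,3), (12,G4,4), (13,G2,5), (15,G3,6), (16,G1,7), (17,G3,8), (18,G2,9), (19,G2,10), (20,G2,12), (20,G3,12), (20,G4,12), (21,G1,14), (22,G3,15), (23,G1,16.5), (23,G4,16.5)
Step 2: Sum ranks within each group.
R_1 = 37.5 (n_1 = 3)
R_2 = 36 (n_2 = 4)
R_3 = 43 (n_3 = 5)
R_4 = 36.5 (n_4 = 5)
Step 3: H = 12/(N(N+1)) * sum(R_i^2/n_i) - 3(N+1)
     = 12/(17*18) * (37.5^2/3 + 36^2/4 + 43^2/5 + 36.5^2/5) - 3*18
     = 0.039216 * 1429 - 54
     = 2.039216.
Step 4: Ties present; correction factor C = 1 - 30/(17^3 - 17) = 0.993873. Corrected H = 2.039216 / 0.993873 = 2.051788.
Step 5: Under H0, H ~ chi^2(3); p-value = 0.561728.
Step 6: alpha = 0.1. fail to reject H0.

H = 2.0518, df = 3, p = 0.561728, fail to reject H0.


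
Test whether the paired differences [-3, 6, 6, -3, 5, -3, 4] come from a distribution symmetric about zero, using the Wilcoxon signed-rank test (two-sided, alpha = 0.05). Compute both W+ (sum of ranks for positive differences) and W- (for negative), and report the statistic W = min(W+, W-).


Step 1: Drop any zero differences (none here) and take |d_i|.
|d| = [3, 6, 6, 3, 5, 3, 4]
Step 2: Midrank |d_i| (ties get averaged ranks).
ranks: |3|->2, |6|->6.5, |6|->6.5, |3|->2, |5|->5, |3|->2, |4|->4
Step 3: Attach original signs; sum ranks with positive sign and with negative sign.
W+ = 6.5 + 6.5 + 5 + 4 = 22
W- = 2 + 2 + 2 = 6
(Check: W+ + W- = 28 should equal n(n+1)/2 = 28.)
Step 4: Test statistic W = min(W+, W-) = 6.
Step 5: Ties in |d|, so use the tie-corrected normal approximation.
        E[W] = n(n+1)/4 = 7*8/4 = 14.
        Tie groups: |d|=3 (t=3), |d|=6 (t=2); sum(t^3 - t) = 30.
        Var[W] = n(n+1)(2n+1)/24 - sum(t^3-t)/48 = 840/24 - 30/48 = 34.375.
        z = (W - E[W]) / sqrt(Var[W]) = (6 - 14) / 5.8630 = -1.3645.
        Two-sided p = 2*Phi(z) = 0.172415.
Step 6: alpha = 0.05. fail to reject H0.

W+ = 22, W- = 6, W = min = 6, p = 0.172415, fail to reject H0.


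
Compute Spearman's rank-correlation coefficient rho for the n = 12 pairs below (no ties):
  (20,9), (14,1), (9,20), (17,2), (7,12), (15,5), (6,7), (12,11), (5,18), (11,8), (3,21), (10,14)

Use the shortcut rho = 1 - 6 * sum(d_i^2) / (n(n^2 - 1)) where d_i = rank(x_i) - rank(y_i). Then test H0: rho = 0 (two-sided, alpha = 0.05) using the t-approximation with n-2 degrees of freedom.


Step 1: Rank x and y separately (midranks; no ties here).
rank(x): 20->12, 14->9, 9->5, 17->11, 7->4, 15->10, 6->3, 12->8, 5->2, 11->7, 3->1, 10->6
rank(y): 9->6, 1->1, 20->11, 2->2, 12->8, 5->3, 7->4, 11->7, 18->10, 8->5, 21->12, 14->9
Step 2: d_i = R_x(i) - R_y(i); compute d_i^2.
  (12-6)^2=36, (9-1)^2=64, (5-11)^2=36, (11-2)^2=81, (4-8)^2=16, (10-3)^2=49, (3-4)^2=1, (8-7)^2=1, (2-10)^2=64, (7-5)^2=4, (1-12)^2=121, (6-9)^2=9
sum(d^2) = 482.
Step 3: rho = 1 - 6*482 / (12*(12^2 - 1)) = 1 - 2892/1716 = -0.685315.
Step 4: Under H0, t = rho * sqrt((n-2)/(1-rho^2)) = -2.9759 ~ t(10).
Step 5: Two-sided p-value from the t-distribution with 10 df = 0.013906.
Step 6: alpha = 0.05. reject H0.

rho = -0.6853, p = 0.013906, reject H0 at alpha = 0.05.


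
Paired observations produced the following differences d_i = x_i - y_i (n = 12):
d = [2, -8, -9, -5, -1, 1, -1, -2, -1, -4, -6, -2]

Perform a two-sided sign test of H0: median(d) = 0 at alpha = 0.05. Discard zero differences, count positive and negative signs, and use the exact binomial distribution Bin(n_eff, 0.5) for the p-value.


Step 1: Discard zero differences. Original n = 12; n_eff = number of nonzero differences = 12.
Nonzero differences (with sign): +2, -8, -9, -5, -1, +1, -1, -2, -1, -4, -6, -2
Step 2: Count signs: positive = 2, negative = 10.
Step 3: Under H0: P(positive) = 0.5, so the number of positives S ~ Bin(12, 0.5).
Step 4: Two-sided exact p-value = sum of Bin(12,0.5) probabilities at or below the observed probability = 0.038574.
Step 5: alpha = 0.05. reject H0.

n_eff = 12, pos = 2, neg = 10, p = 0.038574, reject H0.


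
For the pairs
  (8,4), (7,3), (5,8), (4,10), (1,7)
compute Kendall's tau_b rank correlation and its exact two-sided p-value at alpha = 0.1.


Step 1: Enumerate the 10 unordered pairs (i,j) with i<j and classify each by sign(x_j-x_i) * sign(y_j-y_i).
  (1,2):dx=-1,dy=-1->C; (1,3):dx=-3,dy=+4->D; (1,4):dx=-4,dy=+6->D; (1,5):dx=-7,dy=+3->D
  (2,3):dx=-2,dy=+5->D; (2,4):dx=-3,dy=+7->D; (2,5):dx=-6,dy=+4->D; (3,4):dx=-1,dy=+2->D
  (3,5):dx=-4,dy=-1->C; (4,5):dx=-3,dy=-3->C
Step 2: C = 3, D = 7, total pairs = 10.
Step 3: tau = (C - D)/(n(n-1)/2) = (3 - 7)/10 = -0.400000.
Step 4: Exact two-sided p-value (enumerate n! = 120 permutations of y under H0): p = 0.483333.
Step 5: alpha = 0.1. fail to reject H0.

tau_b = -0.4000 (C=3, D=7), p = 0.483333, fail to reject H0.


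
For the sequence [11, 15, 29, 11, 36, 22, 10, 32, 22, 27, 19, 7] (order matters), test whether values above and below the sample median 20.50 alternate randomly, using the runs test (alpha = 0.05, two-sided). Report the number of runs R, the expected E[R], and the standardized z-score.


Step 1: Compute median = 20.50; label A = above, B = below.
Labels in order: BBABAABAAABB  (n_A = 6, n_B = 6)
Step 2: Count runs R = 7.
Step 3: Under H0 (random ordering), E[R] = 2*n_A*n_B/(n_A+n_B) + 1 = 2*6*6/12 + 1 = 7.0000.
        Var[R] = 2*n_A*n_B*(2*n_A*n_B - n_A - n_B) / ((n_A+n_B)^2 * (n_A+n_B-1)) = 4320/1584 = 2.7273.
        SD[R] = 1.6514.
Step 4: R = E[R], so z = 0 with no continuity correction.
Step 5: Two-sided p-value via normal approximation = 2*(1 - Phi(|z|)) = 1.000000.
Step 6: alpha = 0.05. fail to reject H0.

R = 7, z = 0.0000, p = 1.000000, fail to reject H0.


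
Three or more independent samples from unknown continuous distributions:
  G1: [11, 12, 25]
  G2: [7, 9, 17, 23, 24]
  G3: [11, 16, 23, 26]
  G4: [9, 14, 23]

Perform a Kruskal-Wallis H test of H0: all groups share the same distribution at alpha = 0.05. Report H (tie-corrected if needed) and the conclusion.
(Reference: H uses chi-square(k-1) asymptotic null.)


Step 1: Combine all N = 15 observations and assign midranks.
sorted (value, group, rank): (7,G2,1), (9,G2,2.5), (9,G4,2.5), (11,G1,4.5), (11,G3,4.5), (12,G1,6), (14,G4,7), (16,G3,8), (17,G2,9), (23,G2,11), (23,G3,11), (23,G4,11), (24,G2,13), (25,G1,14), (26,G3,15)
Step 2: Sum ranks within each group.
R_1 = 24.5 (n_1 = 3)
R_2 = 36.5 (n_2 = 5)
R_3 = 38.5 (n_3 = 4)
R_4 = 20.5 (n_4 = 3)
Step 3: H = 12/(N(N+1)) * sum(R_i^2/n_i) - 3(N+1)
     = 12/(15*16) * (24.5^2/3 + 36.5^2/5 + 38.5^2/4 + 20.5^2/3) - 3*16
     = 0.050000 * 977.179 - 48
     = 0.858958.
Step 4: Ties present; correction factor C = 1 - 36/(15^3 - 15) = 0.989286. Corrected H = 0.858958 / 0.989286 = 0.868261.
Step 5: Under H0, H ~ chi^2(3); p-value = 0.833080.
Step 6: alpha = 0.05. fail to reject H0.

H = 0.8683, df = 3, p = 0.833080, fail to reject H0.


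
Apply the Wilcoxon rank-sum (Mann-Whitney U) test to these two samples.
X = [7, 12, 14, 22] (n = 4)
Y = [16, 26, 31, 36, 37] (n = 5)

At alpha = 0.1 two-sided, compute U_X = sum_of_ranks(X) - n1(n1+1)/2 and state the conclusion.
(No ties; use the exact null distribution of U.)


Step 1: Combine and sort all 9 observations; assign midranks.
sorted (value, group): (7,X), (12,X), (14,X), (16,Y), (22,X), (26,Y), (31,Y), (36,Y), (37,Y)
ranks: 7->1, 12->2, 14->3, 16->4, 22->5, 26->6, 31->7, 36->8, 37->9
Step 2: Rank sum for X: R1 = 1 + 2 + 3 + 5 = 11.
Step 3: U_X = R1 - n1(n1+1)/2 = 11 - 4*5/2 = 11 - 10 = 1.
       U_Y = n1*n2 - U_X = 20 - 1 = 19.
Step 4: No ties, so the exact null distribution of U (based on enumerating the C(9,4) = 126 equally likely rank assignments) gives the two-sided p-value.
Step 5: p-value = 0.031746; compare to alpha = 0.1. reject H0.

U_X = 1, p = 0.031746, reject H0 at alpha = 0.1.


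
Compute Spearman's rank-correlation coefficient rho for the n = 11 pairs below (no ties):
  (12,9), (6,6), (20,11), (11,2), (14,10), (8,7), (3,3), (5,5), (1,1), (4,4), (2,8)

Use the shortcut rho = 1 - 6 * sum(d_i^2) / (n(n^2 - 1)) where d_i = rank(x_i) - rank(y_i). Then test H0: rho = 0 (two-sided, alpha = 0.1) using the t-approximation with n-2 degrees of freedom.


Step 1: Rank x and y separately (midranks; no ties here).
rank(x): 12->9, 6->6, 20->11, 11->8, 14->10, 8->7, 3->3, 5->5, 1->1, 4->4, 2->2
rank(y): 9->9, 6->6, 11->11, 2->2, 10->10, 7->7, 3->3, 5->5, 1->1, 4->4, 8->8
Step 2: d_i = R_x(i) - R_y(i); compute d_i^2.
  (9-9)^2=0, (6-6)^2=0, (11-11)^2=0, (8-2)^2=36, (10-10)^2=0, (7-7)^2=0, (3-3)^2=0, (5-5)^2=0, (1-1)^2=0, (4-4)^2=0, (2-8)^2=36
sum(d^2) = 72.
Step 3: rho = 1 - 6*72 / (11*(11^2 - 1)) = 1 - 432/1320 = 0.672727.
Step 4: Under H0, t = rho * sqrt((n-2)/(1-rho^2)) = 2.7277 ~ t(9).
Step 5: Two-sided p-value from the t-distribution with 9 df = 0.023313.
Step 6: alpha = 0.1. reject H0.

rho = 0.6727, p = 0.023313, reject H0 at alpha = 0.1.


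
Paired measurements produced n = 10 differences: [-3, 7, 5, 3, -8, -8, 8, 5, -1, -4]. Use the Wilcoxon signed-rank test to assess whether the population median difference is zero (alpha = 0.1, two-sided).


Step 1: Drop any zero differences (none here) and take |d_i|.
|d| = [3, 7, 5, 3, 8, 8, 8, 5, 1, 4]
Step 2: Midrank |d_i| (ties get averaged ranks).
ranks: |3|->2.5, |7|->7, |5|->5.5, |3|->2.5, |8|->9, |8|->9, |8|->9, |5|->5.5, |1|->1, |4|->4
Step 3: Attach original signs; sum ranks with positive sign and with negative sign.
W+ = 7 + 5.5 + 2.5 + 9 + 5.5 = 29.5
W- = 2.5 + 9 + 9 + 1 + 4 = 25.5
(Check: W+ + W- = 55 should equal n(n+1)/2 = 55.)
Step 4: Test statistic W = min(W+, W-) = 25.5.
Step 5: Ties in |d|, so use the tie-corrected normal approximation.
        E[W] = n(n+1)/4 = 10*11/4 = 27.5.
        Tie groups: |d|=3 (t=2), |d|=5 (t=2), |d|=8 (t=3); sum(t^3 - t) = 36.
        Var[W] = n(n+1)(2n+1)/24 - sum(t^3-t)/48 = 2310/24 - 36/48 = 95.5.
        z = (W - E[W]) / sqrt(Var[W]) = (25.5 - 27.5) / 9.7724 = -0.2047.
        Two-sided p = 2*Phi(z) = 0.837839.
Step 6: alpha = 0.1. fail to reject H0.

W+ = 29.5, W- = 25.5, W = min = 25.5, p = 0.837839, fail to reject H0.


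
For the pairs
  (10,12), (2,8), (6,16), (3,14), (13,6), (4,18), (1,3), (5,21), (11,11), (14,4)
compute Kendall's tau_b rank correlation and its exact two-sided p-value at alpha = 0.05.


Step 1: Enumerate the 45 unordered pairs (i,j) with i<j and classify each by sign(x_j-x_i) * sign(y_j-y_i).
  (1,2):dx=-8,dy=-4->C; (1,3):dx=-4,dy=+4->D; (1,4):dx=-7,dy=+2->D; (1,5):dx=+3,dy=-6->D
  (1,6):dx=-6,dy=+6->D; (1,7):dx=-9,dy=-9->C; (1,8):dx=-5,dy=+9->D; (1,9):dx=+1,dy=-1->D
  (1,10):dx=+4,dy=-8->D; (2,3):dx=+4,dy=+8->C; (2,4):dx=+1,dy=+6->C; (2,5):dx=+11,dy=-2->D
  (2,6):dx=+2,dy=+10->C; (2,7):dx=-1,dy=-5->C; (2,8):dx=+3,dy=+13->C; (2,9):dx=+9,dy=+3->C
  (2,10):dx=+12,dy=-4->D; (3,4):dx=-3,dy=-2->C; (3,5):dx=+7,dy=-10->D; (3,6):dx=-2,dy=+2->D
  (3,7):dx=-5,dy=-13->C; (3,8):dx=-1,dy=+5->D; (3,9):dx=+5,dy=-5->D; (3,10):dx=+8,dy=-12->D
  (4,5):dx=+10,dy=-8->D; (4,6):dx=+1,dy=+4->C; (4,7):dx=-2,dy=-11->C; (4,8):dx=+2,dy=+7->C
  (4,9):dx=+8,dy=-3->D; (4,10):dx=+11,dy=-10->D; (5,6):dx=-9,dy=+12->D; (5,7):dx=-12,dy=-3->C
  (5,8):dx=-8,dy=+15->D; (5,9):dx=-2,dy=+5->D; (5,10):dx=+1,dy=-2->D; (6,7):dx=-3,dy=-15->C
  (6,8):dx=+1,dy=+3->C; (6,9):dx=+7,dy=-7->D; (6,10):dx=+10,dy=-14->D; (7,8):dx=+4,dy=+18->C
  (7,9):dx=+10,dy=+8->C; (7,10):dx=+13,dy=+1->C; (8,9):dx=+6,dy=-10->D; (8,10):dx=+9,dy=-17->D
  (9,10):dx=+3,dy=-7->D
Step 2: C = 19, D = 26, total pairs = 45.
Step 3: tau = (C - D)/(n(n-1)/2) = (19 - 26)/45 = -0.155556.
Step 4: Exact two-sided p-value (enumerate n! = 3628800 permutations of y under H0): p = 0.600654.
Step 5: alpha = 0.05. fail to reject H0.

tau_b = -0.1556 (C=19, D=26), p = 0.600654, fail to reject H0.


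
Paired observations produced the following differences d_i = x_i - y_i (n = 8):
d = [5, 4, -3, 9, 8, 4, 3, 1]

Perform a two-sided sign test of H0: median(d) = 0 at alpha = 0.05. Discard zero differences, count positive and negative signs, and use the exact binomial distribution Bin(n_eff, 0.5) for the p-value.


Step 1: Discard zero differences. Original n = 8; n_eff = number of nonzero differences = 8.
Nonzero differences (with sign): +5, +4, -3, +9, +8, +4, +3, +1
Step 2: Count signs: positive = 7, negative = 1.
Step 3: Under H0: P(positive) = 0.5, so the number of positives S ~ Bin(8, 0.5).
Step 4: Two-sided exact p-value = sum of Bin(8,0.5) probabilities at or below the observed probability = 0.070312.
Step 5: alpha = 0.05. fail to reject H0.

n_eff = 8, pos = 7, neg = 1, p = 0.070312, fail to reject H0.


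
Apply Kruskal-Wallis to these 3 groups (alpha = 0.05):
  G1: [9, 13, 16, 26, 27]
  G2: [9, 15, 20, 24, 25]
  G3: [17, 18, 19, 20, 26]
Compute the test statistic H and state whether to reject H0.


Step 1: Combine all N = 15 observations and assign midranks.
sorted (value, group, rank): (9,G1,1.5), (9,G2,1.5), (13,G1,3), (15,G2,4), (16,G1,5), (17,G3,6), (18,G3,7), (19,G3,8), (20,G2,9.5), (20,G3,9.5), (24,G2,11), (25,G2,12), (26,G1,13.5), (26,G3,13.5), (27,G1,15)
Step 2: Sum ranks within each group.
R_1 = 38 (n_1 = 5)
R_2 = 38 (n_2 = 5)
R_3 = 44 (n_3 = 5)
Step 3: H = 12/(N(N+1)) * sum(R_i^2/n_i) - 3(N+1)
     = 12/(15*16) * (38^2/5 + 38^2/5 + 44^2/5) - 3*16
     = 0.050000 * 964.8 - 48
     = 0.240000.
Step 4: Ties present; correction factor C = 1 - 18/(15^3 - 15) = 0.994643. Corrected H = 0.240000 / 0.994643 = 0.241293.
Step 5: Under H0, H ~ chi^2(2); p-value = 0.886347.
Step 6: alpha = 0.05. fail to reject H0.

H = 0.2413, df = 2, p = 0.886347, fail to reject H0.


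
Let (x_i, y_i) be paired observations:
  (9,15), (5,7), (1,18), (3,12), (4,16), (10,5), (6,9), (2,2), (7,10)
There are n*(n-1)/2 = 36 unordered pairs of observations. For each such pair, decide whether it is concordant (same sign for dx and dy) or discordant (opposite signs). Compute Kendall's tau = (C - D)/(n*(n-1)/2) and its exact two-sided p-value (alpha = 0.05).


Step 1: Enumerate the 36 unordered pairs (i,j) with i<j and classify each by sign(x_j-x_i) * sign(y_j-y_i).
  (1,2):dx=-4,dy=-8->C; (1,3):dx=-8,dy=+3->D; (1,4):dx=-6,dy=-3->C; (1,5):dx=-5,dy=+1->D
  (1,6):dx=+1,dy=-10->D; (1,7):dx=-3,dy=-6->C; (1,8):dx=-7,dy=-13->C; (1,9):dx=-2,dy=-5->C
  (2,3):dx=-4,dy=+11->D; (2,4):dx=-2,dy=+5->D; (2,5):dx=-1,dy=+9->D; (2,6):dx=+5,dy=-2->D
  (2,7):dx=+1,dy=+2->C; (2,8):dx=-3,dy=-5->C; (2,9):dx=+2,dy=+3->C; (3,4):dx=+2,dy=-6->D
  (3,5):dx=+3,dy=-2->D; (3,6):dx=+9,dy=-13->D; (3,7):dx=+5,dy=-9->D; (3,8):dx=+1,dy=-16->D
  (3,9):dx=+6,dy=-8->D; (4,5):dx=+1,dy=+4->C; (4,6):dx=+7,dy=-7->D; (4,7):dx=+3,dy=-3->D
  (4,8):dx=-1,dy=-10->C; (4,9):dx=+4,dy=-2->D; (5,6):dx=+6,dy=-11->D; (5,7):dx=+2,dy=-7->D
  (5,8):dx=-2,dy=-14->C; (5,9):dx=+3,dy=-6->D; (6,7):dx=-4,dy=+4->D; (6,8):dx=-8,dy=-3->C
  (6,9):dx=-3,dy=+5->D; (7,8):dx=-4,dy=-7->C; (7,9):dx=+1,dy=+1->C; (8,9):dx=+5,dy=+8->C
Step 2: C = 15, D = 21, total pairs = 36.
Step 3: tau = (C - D)/(n(n-1)/2) = (15 - 21)/36 = -0.166667.
Step 4: Exact two-sided p-value (enumerate n! = 362880 permutations of y under H0): p = 0.612202.
Step 5: alpha = 0.05. fail to reject H0.

tau_b = -0.1667 (C=15, D=21), p = 0.612202, fail to reject H0.


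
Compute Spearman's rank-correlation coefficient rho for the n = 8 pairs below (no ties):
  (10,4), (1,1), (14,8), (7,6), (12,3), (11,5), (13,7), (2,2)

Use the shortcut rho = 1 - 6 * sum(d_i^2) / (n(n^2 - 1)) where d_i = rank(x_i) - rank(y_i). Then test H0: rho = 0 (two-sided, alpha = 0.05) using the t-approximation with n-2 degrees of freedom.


Step 1: Rank x and y separately (midranks; no ties here).
rank(x): 10->4, 1->1, 14->8, 7->3, 12->6, 11->5, 13->7, 2->2
rank(y): 4->4, 1->1, 8->8, 6->6, 3->3, 5->5, 7->7, 2->2
Step 2: d_i = R_x(i) - R_y(i); compute d_i^2.
  (4-4)^2=0, (1-1)^2=0, (8-8)^2=0, (3-6)^2=9, (6-3)^2=9, (5-5)^2=0, (7-7)^2=0, (2-2)^2=0
sum(d^2) = 18.
Step 3: rho = 1 - 6*18 / (8*(8^2 - 1)) = 1 - 108/504 = 0.785714.
Step 4: Under H0, t = rho * sqrt((n-2)/(1-rho^2)) = 3.1113 ~ t(6).
Step 5: Two-sided p-value from the t-distribution with 6 df = 0.020815.
Step 6: alpha = 0.05. reject H0.

rho = 0.7857, p = 0.020815, reject H0 at alpha = 0.05.


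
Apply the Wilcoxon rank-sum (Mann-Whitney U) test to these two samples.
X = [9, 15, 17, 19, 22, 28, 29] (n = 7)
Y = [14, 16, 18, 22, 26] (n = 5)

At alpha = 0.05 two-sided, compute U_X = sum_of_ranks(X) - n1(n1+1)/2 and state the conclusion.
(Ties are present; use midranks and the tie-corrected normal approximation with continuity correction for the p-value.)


Step 1: Combine and sort all 12 observations; assign midranks.
sorted (value, group): (9,X), (14,Y), (15,X), (16,Y), (17,X), (18,Y), (19,X), (22,X), (22,Y), (26,Y), (28,X), (29,X)
ranks: 9->1, 14->2, 15->3, 16->4, 17->5, 18->6, 19->7, 22->8.5, 22->8.5, 26->10, 28->11, 29->12
Step 2: Rank sum for X: R1 = 1 + 3 + 5 + 7 + 8.5 + 11 + 12 = 47.5.
Step 3: U_X = R1 - n1(n1+1)/2 = 47.5 - 7*8/2 = 47.5 - 28 = 19.5.
       U_Y = n1*n2 - U_X = 35 - 19.5 = 15.5.
Step 4: Ties are present, so use the tie-corrected normal approximation (with continuity correction) for the p-value.
Step 5: p-value = 0.807210; compare to alpha = 0.05. fail to reject H0.

U_X = 19.5, p = 0.807210, fail to reject H0 at alpha = 0.05.


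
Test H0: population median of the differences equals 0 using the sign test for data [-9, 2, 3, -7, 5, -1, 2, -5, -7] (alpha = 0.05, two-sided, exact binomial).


Step 1: Discard zero differences. Original n = 9; n_eff = number of nonzero differences = 9.
Nonzero differences (with sign): -9, +2, +3, -7, +5, -1, +2, -5, -7
Step 2: Count signs: positive = 4, negative = 5.
Step 3: Under H0: P(positive) = 0.5, so the number of positives S ~ Bin(9, 0.5).
Step 4: Two-sided exact p-value = sum of Bin(9,0.5) probabilities at or below the observed probability = 1.000000.
Step 5: alpha = 0.05. fail to reject H0.

n_eff = 9, pos = 4, neg = 5, p = 1.000000, fail to reject H0.


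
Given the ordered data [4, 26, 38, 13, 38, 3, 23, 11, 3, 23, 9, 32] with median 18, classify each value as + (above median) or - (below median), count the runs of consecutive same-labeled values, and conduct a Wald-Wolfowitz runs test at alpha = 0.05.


Step 1: Compute median = 18; label A = above, B = below.
Labels in order: BAABABABBABA  (n_A = 6, n_B = 6)
Step 2: Count runs R = 10.
Step 3: Under H0 (random ordering), E[R] = 2*n_A*n_B/(n_A+n_B) + 1 = 2*6*6/12 + 1 = 7.0000.
        Var[R] = 2*n_A*n_B*(2*n_A*n_B - n_A - n_B) / ((n_A+n_B)^2 * (n_A+n_B-1)) = 4320/1584 = 2.7273.
        SD[R] = 1.6514.
Step 4: Continuity-corrected z = (R - 0.5 - E[R]) / SD[R] = (10 - 0.5 - 7.0000) / 1.6514 = 1.5138.
Step 5: Two-sided p-value via normal approximation = 2*(1 - Phi(|z|)) = 0.130070.
Step 6: alpha = 0.05. fail to reject H0.

R = 10, z = 1.5138, p = 0.130070, fail to reject H0.


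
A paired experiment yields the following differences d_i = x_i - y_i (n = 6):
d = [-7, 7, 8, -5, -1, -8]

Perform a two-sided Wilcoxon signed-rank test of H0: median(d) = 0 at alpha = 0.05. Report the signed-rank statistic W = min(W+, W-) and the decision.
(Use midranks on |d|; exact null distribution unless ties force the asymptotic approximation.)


Step 1: Drop any zero differences (none here) and take |d_i|.
|d| = [7, 7, 8, 5, 1, 8]
Step 2: Midrank |d_i| (ties get averaged ranks).
ranks: |7|->3.5, |7|->3.5, |8|->5.5, |5|->2, |1|->1, |8|->5.5
Step 3: Attach original signs; sum ranks with positive sign and with negative sign.
W+ = 3.5 + 5.5 = 9
W- = 3.5 + 2 + 1 + 5.5 = 12
(Check: W+ + W- = 21 should equal n(n+1)/2 = 21.)
Step 4: Test statistic W = min(W+, W-) = 9.
Step 5: Ties in |d|, so use the tie-corrected normal approximation.
        E[W] = n(n+1)/4 = 6*7/4 = 10.5.
        Tie groups: |d|=7 (t=2), |d|=8 (t=2); sum(t^3 - t) = 12.
        Var[W] = n(n+1)(2n+1)/24 - sum(t^3-t)/48 = 546/24 - 12/48 = 22.5.
        z = (W - E[W]) / sqrt(Var[W]) = (9 - 10.5) / 4.7434 = -0.3162.
        Two-sided p = 2*Phi(z) = 0.751830.
Step 6: alpha = 0.05. fail to reject H0.

W+ = 9, W- = 12, W = min = 9, p = 0.751830, fail to reject H0.


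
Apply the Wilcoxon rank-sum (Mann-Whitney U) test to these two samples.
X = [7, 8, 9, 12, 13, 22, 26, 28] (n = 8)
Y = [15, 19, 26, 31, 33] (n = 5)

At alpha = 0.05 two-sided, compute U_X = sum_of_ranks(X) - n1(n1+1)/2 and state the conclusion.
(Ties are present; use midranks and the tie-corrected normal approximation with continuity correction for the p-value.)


Step 1: Combine and sort all 13 observations; assign midranks.
sorted (value, group): (7,X), (8,X), (9,X), (12,X), (13,X), (15,Y), (19,Y), (22,X), (26,X), (26,Y), (28,X), (31,Y), (33,Y)
ranks: 7->1, 8->2, 9->3, 12->4, 13->5, 15->6, 19->7, 22->8, 26->9.5, 26->9.5, 28->11, 31->12, 33->13
Step 2: Rank sum for X: R1 = 1 + 2 + 3 + 4 + 5 + 8 + 9.5 + 11 = 43.5.
Step 3: U_X = R1 - n1(n1+1)/2 = 43.5 - 8*9/2 = 43.5 - 36 = 7.5.
       U_Y = n1*n2 - U_X = 40 - 7.5 = 32.5.
Step 4: Ties are present, so use the tie-corrected normal approximation (with continuity correction) for the p-value.
Step 5: p-value = 0.078571; compare to alpha = 0.05. fail to reject H0.

U_X = 7.5, p = 0.078571, fail to reject H0 at alpha = 0.05.


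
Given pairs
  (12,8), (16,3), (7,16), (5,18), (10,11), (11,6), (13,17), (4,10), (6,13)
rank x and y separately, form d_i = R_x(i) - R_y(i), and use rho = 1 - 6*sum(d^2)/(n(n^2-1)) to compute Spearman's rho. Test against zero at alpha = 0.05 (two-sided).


Step 1: Rank x and y separately (midranks; no ties here).
rank(x): 12->7, 16->9, 7->4, 5->2, 10->5, 11->6, 13->8, 4->1, 6->3
rank(y): 8->3, 3->1, 16->7, 18->9, 11->5, 6->2, 17->8, 10->4, 13->6
Step 2: d_i = R_x(i) - R_y(i); compute d_i^2.
  (7-3)^2=16, (9-1)^2=64, (4-7)^2=9, (2-9)^2=49, (5-5)^2=0, (6-2)^2=16, (8-8)^2=0, (1-4)^2=9, (3-6)^2=9
sum(d^2) = 172.
Step 3: rho = 1 - 6*172 / (9*(9^2 - 1)) = 1 - 1032/720 = -0.433333.
Step 4: Under H0, t = rho * sqrt((n-2)/(1-rho^2)) = -1.2721 ~ t(7).
Step 5: Two-sided p-value from the t-distribution with 7 df = 0.243952.
Step 6: alpha = 0.05. fail to reject H0.

rho = -0.4333, p = 0.243952, fail to reject H0 at alpha = 0.05.
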